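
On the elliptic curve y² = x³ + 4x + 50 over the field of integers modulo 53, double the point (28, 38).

tangent at (28, 38): λ = (3·28² + 4)/(2·38) ≡ 24/23. 23⁻¹ ≡ 30 (mod 53) since 23·30 = 690 ≡ 1, so λ ≡ 24·30 ≡ 31.
  x = λ² - 28 - 28 = 961 - 56 ≡ 4; y = λ·(28 - 4) - 38 ≡ 17. → (4, 17)

(4, 17)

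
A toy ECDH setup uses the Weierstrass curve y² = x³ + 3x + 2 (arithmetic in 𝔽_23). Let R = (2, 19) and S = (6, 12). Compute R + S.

(2, 19) + (6, 12). λ = (12 - 19)/(6 - 2) ≡ 16/4 mod 23. 4⁻¹ ≡ 6 (mod 23) since 4·6 = 24 ≡ 1, so λ ≡ 4.
  x = λ² - 2 - 6 = 16 - 8 ≡ 8; y = λ·(2 - 8) - 19 ≡ 3. → (8, 3)

(8, 3)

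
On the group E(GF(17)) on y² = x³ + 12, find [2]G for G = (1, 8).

tangent at (1, 8): λ = (3·1² + 0)/(2·8) ≡ 3/16. 16⁻¹ ≡ 16 (mod 17) since 16·16 = 256 ≡ 1, so λ ≡ 3·16 ≡ 14.
  x = λ² - 1 - 1 = 196 - 2 ≡ 7; y = λ·(1 - 7) - 8 ≡ 10. → (7, 10)

(7, 10)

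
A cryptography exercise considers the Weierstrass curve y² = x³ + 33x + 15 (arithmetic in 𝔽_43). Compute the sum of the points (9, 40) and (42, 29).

(16, 34)

(9, 40) + (42, 29). λ = (29 - 40)/(42 - 9) ≡ 32/33 mod 43. 33⁻¹ ≡ 30 (mod 43), so λ ≡ 14.
  x = λ² - 9 - 42 = 196 - 51 ≡ 16; y = λ·(9 - 16) - 40 ≡ 34. → (16, 34)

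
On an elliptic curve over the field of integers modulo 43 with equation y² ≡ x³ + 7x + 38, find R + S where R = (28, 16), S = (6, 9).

(33, 0)

(28, 16) + (6, 9). λ = (9 - 16)/(6 - 28) ≡ 36/21 mod 43. 21⁻¹ ≡ 41 (mod 43) since 21·41 = 861 ≡ 1, so λ ≡ 14.
  x = λ² - 28 - 6 = 196 - 34 ≡ 33; y = λ·(28 - 33) - 16 ≡ 0. → (33, 0)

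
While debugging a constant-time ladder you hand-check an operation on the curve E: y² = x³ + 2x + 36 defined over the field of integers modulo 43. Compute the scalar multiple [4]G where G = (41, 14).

Double-and-add on 4 = (100)₂. Start with G = (41, 14) for the leading 1-bit.
double: tangent at (41, 14): λ = (3·41² + 2)/(2·14) ≡ 14/28. 28⁻¹ ≡ 20 (mod 43) since 28·20 = 560 ≡ 1, so λ ≡ 14·20 ≡ 22.
  x = λ² - 41 - 41 = 484 - 82 ≡ 15; y = λ·(41 - 15) - 14 ≡ 42. → (15, 42)
double: tangent at (15, 42): λ = (3·15² + 2)/(2·42) ≡ 32/41. 41⁻¹ ≡ 21 (mod 43), so λ ≡ 32·21 ≡ 27.
  x = λ² - 15 - 15 = 729 - 30 ≡ 11; y = λ·(15 - 11) - 42 ≡ 23. → (11, 23)

(11, 23)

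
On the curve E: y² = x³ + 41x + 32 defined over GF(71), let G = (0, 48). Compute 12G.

Repeated addition: build up to 12G.
2G: tangent at (0, 48): λ = (3·0² + 41)/(2·48) ≡ 41/25. 25⁻¹ ≡ 54 (mod 71), so λ ≡ 41·54 ≡ 13.
  x = λ² - 0 - 0 = 169 - 0 ≡ 27; y = λ·(0 - 27) - 48 ≡ 27. → (27, 27)
3G: (27, 27) + (0, 48). λ = (48 - 27)/(0 - 27) ≡ 21/44 mod 71. 44⁻¹ ≡ 21 (mod 71), so λ ≡ 15.
  x = λ² - 27 - 0 = 225 - 27 ≡ 56; y = λ·(27 - 56) - 27 ≡ 35. → (56, 35)
4G: (56, 35) + (0, 48). λ = (48 - 35)/(0 - 56) ≡ 13/15 mod 71. 15⁻¹ ≡ 19 (mod 71), so λ ≡ 34.
  x = λ² - 56 - 0 = 1156 - 56 ≡ 35; y = λ·(56 - 35) - 35 ≡ 40. → (35, 40)
5G: (35, 40) + (0, 48). λ = (48 - 40)/(0 - 35) ≡ 8/36 mod 71. 36⁻¹ ≡ 2 (mod 71), so λ ≡ 16.
  x = λ² - 35 - 0 = 256 - 35 ≡ 8; y = λ·(35 - 8) - 40 ≡ 37. → (8, 37)
6G: (8, 37) + (0, 48). λ = (48 - 37)/(0 - 8) ≡ 11/63 mod 71. 63⁻¹ ≡ 62 (mod 71), so λ ≡ 43.
  x = λ² - 8 - 0 = 1849 - 8 ≡ 66; y = λ·(8 - 66) - 37 ≡ 25. → (66, 25)
7G: (66, 25) + (0, 48). λ = (48 - 25)/(0 - 66) ≡ 23/5 mod 71. 5⁻¹ ≡ 57 (mod 71) since 5·57 = 285 ≡ 1, so λ ≡ 33.
  x = λ² - 66 - 0 = 1089 - 66 ≡ 29; y = λ·(66 - 29) - 25 ≡ 60. → (29, 60)
8G: (29, 60) + (0, 48). λ = (48 - 60)/(0 - 29) ≡ 59/42 mod 71. 42⁻¹ ≡ 22 (mod 71), so λ ≡ 20.
  x = λ² - 29 - 0 = 400 - 29 ≡ 16; y = λ·(29 - 16) - 60 ≡ 58. → (16, 58)
9G: (16, 58) + (0, 48). λ = (48 - 58)/(0 - 16) ≡ 61/55 mod 71. 55⁻¹ ≡ 31 (mod 71), so λ ≡ 45.
  x = λ² - 16 - 0 = 2025 - 16 ≡ 21; y = λ·(16 - 21) - 58 ≡ 1. → (21, 1)
10G: (21, 1) + (0, 48). λ = (48 - 1)/(0 - 21) ≡ 47/50 mod 71. 50⁻¹ ≡ 27 (mod 71) since 50·27 = 1350 ≡ 1, so λ ≡ 62.
  x = λ² - 21 - 0 = 3844 - 21 ≡ 60; y = λ·(21 - 60) - 1 ≡ 66. → (60, 66)
11G: (60, 66) + (0, 48). λ = (48 - 66)/(0 - 60) ≡ 53/11 mod 71. 11⁻¹ ≡ 13 (mod 71), so λ ≡ 50.
  x = λ² - 60 - 0 = 2500 - 60 ≡ 26; y = λ·(60 - 26) - 66 ≡ 1. → (26, 1)
12G: (26, 1) + (0, 48). λ = (48 - 1)/(0 - 26) ≡ 47/45 mod 71. 45⁻¹ ≡ 30 (mod 71) since 45·30 = 1350 ≡ 1, so λ ≡ 61.
  x = λ² - 26 - 0 = 3721 - 26 ≡ 3; y = λ·(26 - 3) - 1 ≡ 53. → (3, 53)

(3, 53)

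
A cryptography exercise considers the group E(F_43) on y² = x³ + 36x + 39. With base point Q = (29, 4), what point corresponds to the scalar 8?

Repeated addition: build up to 8Q.
2Q: tangent at (29, 4): λ = (3·29² + 36)/(2·4) ≡ 22/8. 8⁻¹ ≡ 27 (mod 43), so λ ≡ 22·27 ≡ 35.
  x = λ² - 29 - 29 = 1225 - 58 ≡ 6; y = λ·(29 - 6) - 4 ≡ 27. → (6, 27)
3Q: (6, 27) + (29, 4). λ = (4 - 27)/(29 - 6) ≡ 20/23 mod 43. 23⁻¹ ≡ 15 (mod 43) since 23·15 = 345 ≡ 1, so λ ≡ 42.
  x = λ² - 6 - 29 = 1764 - 35 ≡ 9; y = λ·(6 - 9) - 27 ≡ 19. → (9, 19)
4Q: (9, 19) + (29, 4). λ = (4 - 19)/(29 - 9) ≡ 28/20 mod 43. 20⁻¹ ≡ 28 (mod 43) since 20·28 = 560 ≡ 1, so λ ≡ 10.
  x = λ² - 9 - 29 = 100 - 38 ≡ 19; y = λ·(9 - 19) - 19 ≡ 10. → (19, 10)
5Q: (19, 10) + (29, 4). λ = (4 - 10)/(29 - 19) ≡ 37/10 mod 43. 10⁻¹ ≡ 13 (mod 43) since 10·13 = 130 ≡ 1, so λ ≡ 8.
  x = λ² - 19 - 29 = 64 - 48 ≡ 16; y = λ·(19 - 16) - 10 ≡ 14. → (16, 14)
6Q: (16, 14) + (29, 4). λ = (4 - 14)/(29 - 16) ≡ 33/13 mod 43. 13⁻¹ ≡ 10 (mod 43), so λ ≡ 29.
  x = λ² - 16 - 29 = 841 - 45 ≡ 22; y = λ·(16 - 22) - 14 ≡ 27. → (22, 27)
7Q: (22, 27) + (29, 4). λ = (4 - 27)/(29 - 22) ≡ 20/7 mod 43. 7⁻¹ ≡ 37 (mod 43), so λ ≡ 9.
  x = λ² - 22 - 29 = 81 - 51 ≡ 30; y = λ·(22 - 30) - 27 ≡ 30. → (30, 30)
8Q: (30, 30) + (29, 4). λ = (4 - 30)/(29 - 30) ≡ 17/42 mod 43. 42⁻¹ ≡ 42 (mod 43), so λ ≡ 26.
  x = λ² - 30 - 29 = 676 - 59 ≡ 15; y = λ·(30 - 15) - 30 ≡ 16. → (15, 16)

(15, 16)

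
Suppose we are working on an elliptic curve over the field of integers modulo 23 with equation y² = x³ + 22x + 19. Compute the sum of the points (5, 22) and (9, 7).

(5, 22) + (9, 7). λ = (7 - 22)/(9 - 5) ≡ 8/4 mod 23. 4⁻¹ ≡ 6 (mod 23), so λ ≡ 2.
  x = λ² - 5 - 9 = 4 - 14 ≡ 13; y = λ·(5 - 13) - 22 ≡ 8. → (13, 8)

(13, 8)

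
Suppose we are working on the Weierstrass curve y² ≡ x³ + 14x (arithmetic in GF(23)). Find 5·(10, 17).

Write P = (10, 17).
Repeated addition: build up to 5P.
2P: tangent at (10, 17): λ = (3·10² + 14)/(2·17) ≡ 15/11. 11⁻¹ ≡ 21 (mod 23) since 11·21 = 231 ≡ 1, so λ ≡ 15·21 ≡ 16.
  x = λ² - 10 - 10 = 256 - 20 ≡ 6; y = λ·(10 - 6) - 17 ≡ 1. → (6, 1)
3P: (6, 1) + (10, 17). λ = (17 - 1)/(10 - 6) ≡ 16/4 mod 23. 4⁻¹ ≡ 6 (mod 23) since 4·6 = 24 ≡ 1, so λ ≡ 4.
  x = λ² - 6 - 10 = 16 - 16 ≡ 0; y = λ·(6 - 0) - 1 ≡ 0. → (0, 0)
4P: (0, 0) + (10, 17). λ = (17 - 0)/(10 - 0) ≡ 17/10 mod 23. 10⁻¹ ≡ 7 (mod 23), so λ ≡ 4.
  x = λ² - 0 - 10 = 16 - 10 ≡ 6; y = λ·(0 - 6) - 0 ≡ 22. → (6, 22)
5P: (6, 22) + (10, 17). λ = (17 - 22)/(10 - 6) ≡ 18/4 mod 23. 4⁻¹ ≡ 6 (mod 23) since 4·6 = 24 ≡ 1, so λ ≡ 16.
  x = λ² - 6 - 10 = 256 - 16 ≡ 10; y = λ·(6 - 10) - 22 ≡ 6. → (10, 6)

(10, 6)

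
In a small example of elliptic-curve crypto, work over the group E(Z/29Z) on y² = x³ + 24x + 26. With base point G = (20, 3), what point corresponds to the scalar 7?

(3, 26)

Double-and-add on 7 = (111)₂. Start with G = (20, 3) for the leading 1-bit.
double: tangent at (20, 3): λ = (3·20² + 24)/(2·3) ≡ 6/6. 6⁻¹ ≡ 5 (mod 29), so λ ≡ 6·5 ≡ 1.
  x = λ² - 20 - 20 = 1 - 40 ≡ 19; y = λ·(20 - 19) - 3 ≡ 27. → (19, 27)
add G: (19, 27) + (20, 3). λ = (3 - 27)/(20 - 19) ≡ 5/1 mod 29. 1⁻¹ ≡ 1 (mod 29) since 1·1 = 1 ≡ 1, so λ ≡ 5.
  x = λ² - 19 - 20 = 25 - 39 ≡ 15; y = λ·(19 - 15) - 27 ≡ 22. → (15, 22)
double: tangent at (15, 22): λ = (3·15² + 24)/(2·22) ≡ 3/15. 15⁻¹ ≡ 2 (mod 29), so λ ≡ 3·2 ≡ 6.
  x = λ² - 15 - 15 = 36 - 30 ≡ 6; y = λ·(15 - 6) - 22 ≡ 3. → (6, 3)
add G: (6, 3) + (20, 3). λ = (3 - 3)/(20 - 6) ≡ 0/14 mod 29. 14⁻¹ ≡ 27 (mod 29), so λ ≡ 0.
  x = λ² - 6 - 20 = 0 - 26 ≡ 3; y = λ·(6 - 3) - 3 ≡ 26. → (3, 26)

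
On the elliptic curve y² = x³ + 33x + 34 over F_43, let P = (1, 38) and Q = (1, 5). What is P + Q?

The two points share x = 1 and their y-coordinates satisfy 38 + 5 ≡ 0 (mod 43), so they are inverses. Their sum is 𝒪.

O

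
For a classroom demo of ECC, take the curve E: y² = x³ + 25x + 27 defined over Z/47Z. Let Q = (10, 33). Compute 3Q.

Repeated addition: build up to 3Q.
2Q: tangent at (10, 33): λ = (3·10² + 25)/(2·33) ≡ 43/19. 19⁻¹ ≡ 5 (mod 47), so λ ≡ 43·5 ≡ 27.
  x = λ² - 10 - 10 = 729 - 20 ≡ 4; y = λ·(10 - 4) - 33 ≡ 35. → (4, 35)
3Q: (4, 35) + (10, 33). λ = (33 - 35)/(10 - 4) ≡ 45/6 mod 47. 6⁻¹ ≡ 8 (mod 47), so λ ≡ 31.
  x = λ² - 4 - 10 = 961 - 14 ≡ 7; y = λ·(4 - 7) - 35 ≡ 13. → (7, 13)

(7, 13)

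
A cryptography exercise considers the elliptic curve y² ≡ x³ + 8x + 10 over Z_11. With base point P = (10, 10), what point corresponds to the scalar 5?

(2, 10)

Double-and-add on 5 = (101)₂. Start with P = (10, 10) for the leading 1-bit.
double: tangent at (10, 10): λ = (3·10² + 8)/(2·10) ≡ 0/9. 9⁻¹ ≡ 5 (mod 11) since 9·5 = 45 ≡ 1, so λ ≡ 0·5 ≡ 0.
  x = λ² - 10 - 10 = 0 - 20 ≡ 2; y = λ·(10 - 2) - 10 ≡ 1. → (2, 1)
double: tangent at (2, 1): λ = (3·2² + 8)/(2·1) ≡ 9/2. 2⁻¹ ≡ 6 (mod 11) since 2·6 = 12 ≡ 1, so λ ≡ 9·6 ≡ 10.
  x = λ² - 2 - 2 = 100 - 4 ≡ 8; y = λ·(2 - 8) - 1 ≡ 5. → (8, 5)
add P: (8, 5) + (10, 10). λ = (10 - 5)/(10 - 8) ≡ 5/2 mod 11. 2⁻¹ ≡ 6 (mod 11) since 2·6 = 12 ≡ 1, so λ ≡ 8.
  x = λ² - 8 - 10 = 64 - 18 ≡ 2; y = λ·(8 - 2) - 5 ≡ 10. → (2, 10)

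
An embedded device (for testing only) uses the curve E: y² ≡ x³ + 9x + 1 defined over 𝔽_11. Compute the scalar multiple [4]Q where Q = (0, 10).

Repeated addition: build up to 4Q.
2Q: tangent at (0, 10): λ = (3·0² + 9)/(2·10) ≡ 9/9. 9⁻¹ ≡ 5 (mod 11), so λ ≡ 9·5 ≡ 1.
  x = λ² - 0 - 0 = 1 - 0 ≡ 1; y = λ·(0 - 1) - 10 ≡ 0. → (1, 0)
3Q: (1, 0) + (0, 10). λ = (10 - 0)/(0 - 1) ≡ 10/10 mod 11. 10⁻¹ ≡ 10 (mod 11), so λ ≡ 1.
  x = λ² - 1 - 0 = 1 - 1 ≡ 0; y = λ·(1 - 0) - 0 ≡ 1. → (0, 1)
4Q: (0, 1) + (0, 10): same x and y₁ ≡ -y₂, so the sum is the point at infinity.

O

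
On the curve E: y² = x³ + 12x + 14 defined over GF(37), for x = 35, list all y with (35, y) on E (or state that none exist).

x³ + 12x + 14 = 43309 ≡ 19 (mod 37).
19 is a non-residue mod 37; no y exists.

none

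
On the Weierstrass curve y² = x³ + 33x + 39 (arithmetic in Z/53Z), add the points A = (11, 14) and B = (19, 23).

(40, 13)

(11, 14) + (19, 23). λ = (23 - 14)/(19 - 11) ≡ 9/8 mod 53. 8⁻¹ ≡ 20 (mod 53) since 8·20 = 160 ≡ 1, so λ ≡ 21.
  x = λ² - 11 - 19 = 441 - 30 ≡ 40; y = λ·(11 - 40) - 14 ≡ 13. → (40, 13)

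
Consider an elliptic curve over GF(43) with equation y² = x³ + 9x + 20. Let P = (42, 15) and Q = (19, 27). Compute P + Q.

(42, 15) + (19, 27). λ = (27 - 15)/(19 - 42) ≡ 12/20 mod 43. 20⁻¹ ≡ 28 (mod 43) since 20·28 = 560 ≡ 1, so λ ≡ 35.
  x = λ² - 42 - 19 = 1225 - 61 ≡ 3; y = λ·(42 - 3) - 15 ≡ 17. → (3, 17)

(3, 17)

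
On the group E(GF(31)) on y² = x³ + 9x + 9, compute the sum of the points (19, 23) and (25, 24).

(19, 23) + (25, 24). λ = (24 - 23)/(25 - 19) ≡ 1/6 mod 31. 6⁻¹ ≡ 26 (mod 31), so λ ≡ 26.
  x = λ² - 19 - 25 = 676 - 44 ≡ 12; y = λ·(19 - 12) - 23 ≡ 4. → (12, 4)

(12, 4)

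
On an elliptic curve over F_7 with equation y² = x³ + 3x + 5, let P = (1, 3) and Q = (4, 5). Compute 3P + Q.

(1, 4)

First 3P:
Repeated addition: build up to 3P.
2P: tangent at (1, 3): λ = (3·1² + 3)/(2·3) ≡ 6/6. 6⁻¹ ≡ 6 (mod 7) since 6·6 = 36 ≡ 1, so λ ≡ 6·6 ≡ 1.
  x = λ² - 1 - 1 = 1 - 2 ≡ 6; y = λ·(1 - 6) - 3 ≡ 6. → (6, 6)
3P: (6, 6) + (1, 3). λ = (3 - 6)/(1 - 6) ≡ 4/2 mod 7. 2⁻¹ ≡ 4 (mod 7) since 2·4 = 8 ≡ 1, so λ ≡ 2.
  x = λ² - 6 - 1 = 4 - 7 ≡ 4; y = λ·(6 - 4) - 6 ≡ 5. → (4, 5)
3P = (4, 5).
Finally 3P + Q:
tangent at (4, 5): λ = (3·4² + 3)/(2·5) ≡ 2/3. 3⁻¹ ≡ 5 (mod 7) since 3·5 = 15 ≡ 1, so λ ≡ 2·5 ≡ 3.
  x = λ² - 4 - 4 = 9 - 8 ≡ 1; y = λ·(4 - 1) - 5 ≡ 4. → (1, 4)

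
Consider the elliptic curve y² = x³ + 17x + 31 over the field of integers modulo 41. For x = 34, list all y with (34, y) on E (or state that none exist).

15, 26

x³ + 17x + 31 = 39913 ≡ 20 (mod 41).
Square roots of 20 mod 41: 15 and 26 (since 15² = 225 ≡ 20).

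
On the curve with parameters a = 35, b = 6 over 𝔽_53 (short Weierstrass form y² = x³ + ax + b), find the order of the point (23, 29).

2P: tangent at (23, 29): λ = (3·23² + 35)/(2·29) ≡ 32/5. 5⁻¹ ≡ 32 (mod 53) since 5·32 = 160 ≡ 1, so λ ≡ 32·32 ≡ 17.
  x = λ² - 23 - 23 = 289 - 46 ≡ 31; y = λ·(23 - 31) - 29 ≡ 47. → (31, 47)
3P: (31, 47) + (23, 29). λ = (29 - 47)/(23 - 31) ≡ 35/45 mod 53. 45⁻¹ ≡ 33 (mod 53) since 45·33 = 1485 ≡ 1, so λ ≡ 42.
  x = λ² - 31 - 23 = 1764 - 54 ≡ 14; y = λ·(31 - 14) - 47 ≡ 31. → (14, 31)
4P: (14, 31) + (23, 29). λ = (29 - 31)/(23 - 14) ≡ 51/9 mod 53. 9⁻¹ ≡ 6 (mod 53), so λ ≡ 41.
  x = λ² - 14 - 23 = 1681 - 37 ≡ 1; y = λ·(14 - 1) - 31 ≡ 25. → (1, 25)
5P: (1, 25) + (23, 29). λ = (29 - 25)/(23 - 1) ≡ 4/22 mod 53. 22⁻¹ ≡ 41 (mod 53) since 22·41 = 902 ≡ 1, so λ ≡ 5.
  x = λ² - 1 - 23 = 25 - 24 ≡ 1; y = λ·(1 - 1) - 25 ≡ 28. → (1, 28)
6P: (1, 28) + (23, 29). λ = (29 - 28)/(23 - 1) ≡ 1/22 mod 53. 22⁻¹ ≡ 41 (mod 53), so λ ≡ 41.
  x = λ² - 1 - 23 = 1681 - 24 ≡ 14; y = λ·(1 - 14) - 28 ≡ 22. → (14, 22)
7P: (14, 22) + (23, 29). λ = (29 - 22)/(23 - 14) ≡ 7/9 mod 53. 9⁻¹ ≡ 6 (mod 53), so λ ≡ 42.
  x = λ² - 14 - 23 = 1764 - 37 ≡ 31; y = λ·(14 - 31) - 22 ≡ 6. → (31, 6)
8P: (31, 6) + (23, 29). λ = (29 - 6)/(23 - 31) ≡ 23/45 mod 53. 45⁻¹ ≡ 33 (mod 53) since 45·33 = 1485 ≡ 1, so λ ≡ 17.
  x = λ² - 31 - 23 = 289 - 54 ≡ 23; y = λ·(31 - 23) - 6 ≡ 24. → (23, 24)
9P: (23, 24) + (23, 29): same x and y₁ ≡ -y₂, so the sum is O.
9P = O, so the order is 9.

9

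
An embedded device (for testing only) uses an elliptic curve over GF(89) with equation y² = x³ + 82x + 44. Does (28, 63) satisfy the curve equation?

no

y² = 63² ≡ 53; x³ + 82x + 44 = 24292 ≡ 84 (mod 89). 53 ≠ 84.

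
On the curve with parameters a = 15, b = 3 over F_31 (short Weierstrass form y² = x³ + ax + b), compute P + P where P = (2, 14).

tangent at (2, 14): λ = (3·2² + 15)/(2·14) ≡ 27/28. 28⁻¹ ≡ 10 (mod 31) since 28·10 = 280 ≡ 1, so λ ≡ 27·10 ≡ 22.
  x = λ² - 2 - 2 = 484 - 4 ≡ 15; y = λ·(2 - 15) - 14 ≡ 10. → (15, 10)

(15, 10)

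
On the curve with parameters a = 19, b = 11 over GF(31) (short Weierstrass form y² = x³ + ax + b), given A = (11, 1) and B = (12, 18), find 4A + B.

(28, 12)

First 4A:
Double-and-add on 4 = (100)₂. Start with A = (11, 1) for the leading 1-bit.
double: tangent at (11, 1): λ = (3·11² + 19)/(2·1) ≡ 10/2. 2⁻¹ ≡ 16 (mod 31) since 2·16 = 32 ≡ 1, so λ ≡ 10·16 ≡ 5.
  x = λ² - 11 - 11 = 25 - 22 ≡ 3; y = λ·(11 - 3) - 1 ≡ 8. → (3, 8)
double: tangent at (3, 8): λ = (3·3² + 19)/(2·8) ≡ 15/16. 16⁻¹ ≡ 2 (mod 31) since 16·2 = 32 ≡ 1, so λ ≡ 15·2 ≡ 30.
  x = λ² - 3 - 3 = 900 - 6 ≡ 26; y = λ·(3 - 26) - 8 ≡ 15. → (26, 15)
4A = (26, 15).
Finally 4A + B:
(26, 15) + (12, 18). λ = (18 - 15)/(12 - 26) ≡ 3/17 mod 31. 17⁻¹ ≡ 11 (mod 31) since 17·11 = 187 ≡ 1, so λ ≡ 2.
  x = λ² - 26 - 12 = 4 - 38 ≡ 28; y = λ·(26 - 28) - 15 ≡ 12. → (28, 12)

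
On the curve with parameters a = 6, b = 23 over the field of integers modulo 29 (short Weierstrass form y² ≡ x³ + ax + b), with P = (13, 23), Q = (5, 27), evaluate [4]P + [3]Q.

First 4P:
Double-and-add on 4 = (100)₂. Start with P = (13, 23) for the leading 1-bit.
double: tangent at (13, 23): λ = (3·13² + 6)/(2·23) ≡ 20/17. 17⁻¹ ≡ 12 (mod 29) since 17·12 = 204 ≡ 1, so λ ≡ 20·12 ≡ 8.
  x = λ² - 13 - 13 = 64 - 26 ≡ 9; y = λ·(13 - 9) - 23 ≡ 9. → (9, 9)
double: tangent at (9, 9): λ = (3·9² + 6)/(2·9) ≡ 17/18. 18⁻¹ ≡ 21 (mod 29), so λ ≡ 17·21 ≡ 9.
  x = λ² - 9 - 9 = 81 - 18 ≡ 5; y = λ·(9 - 5) - 9 ≡ 27. → (5, 27)
4P = (5, 27).
Next 3Q:
Repeated addition: build up to 3Q.
2Q: tangent at (5, 27): λ = (3·5² + 6)/(2·27) ≡ 23/25. 25⁻¹ ≡ 7 (mod 29) since 25·7 = 175 ≡ 1, so λ ≡ 23·7 ≡ 16.
  x = λ² - 5 - 5 = 256 - 10 ≡ 14; y = λ·(5 - 14) - 27 ≡ 3. → (14, 3)
3Q: (14, 3) + (5, 27). λ = (27 - 3)/(5 - 14) ≡ 24/20 mod 29. 20⁻¹ ≡ 16 (mod 29) since 20·16 = 320 ≡ 1, so λ ≡ 7.
  x = λ² - 14 - 5 = 49 - 19 ≡ 1; y = λ·(14 - 1) - 3 ≡ 1. → (1, 1)
3Q = (1, 1).
Finally 4P + 3Q:
(5, 27) + (1, 1). λ = (1 - 27)/(1 - 5) ≡ 3/25 mod 29. 25⁻¹ ≡ 7 (mod 29) since 25·7 = 175 ≡ 1, so λ ≡ 21.
  x = λ² - 5 - 1 = 441 - 6 ≡ 0; y = λ·(5 - 0) - 27 ≡ 20. → (0, 20)

(0, 20)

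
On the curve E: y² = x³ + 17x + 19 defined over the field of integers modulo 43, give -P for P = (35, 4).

-(35, 4) = (35, -4 mod 43) = (35, 39).

(35, 39)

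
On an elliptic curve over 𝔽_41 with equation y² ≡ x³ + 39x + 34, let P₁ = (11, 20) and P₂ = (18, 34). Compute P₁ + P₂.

(11, 20) + (18, 34). λ = (34 - 20)/(18 - 11) ≡ 14/7 mod 41. 7⁻¹ ≡ 6 (mod 41) since 7·6 = 42 ≡ 1, so λ ≡ 2.
  x = λ² - 11 - 18 = 4 - 29 ≡ 16; y = λ·(11 - 16) - 20 ≡ 11. → (16, 11)

(16, 11)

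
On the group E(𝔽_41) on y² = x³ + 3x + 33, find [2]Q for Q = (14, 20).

(15, 38)

tangent at (14, 20): λ = (3·14² + 3)/(2·20) ≡ 17/40. 40⁻¹ ≡ 40 (mod 41), so λ ≡ 17·40 ≡ 24.
  x = λ² - 14 - 14 = 576 - 28 ≡ 15; y = λ·(14 - 15) - 20 ≡ 38. → (15, 38)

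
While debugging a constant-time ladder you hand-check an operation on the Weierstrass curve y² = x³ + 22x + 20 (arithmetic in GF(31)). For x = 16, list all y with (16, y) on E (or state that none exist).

x³ + 22x + 20 = 4468 ≡ 4 (mod 31).
Square roots of 4 mod 31: 2 and 29 (since 2² = 4 ≡ 4).

2, 29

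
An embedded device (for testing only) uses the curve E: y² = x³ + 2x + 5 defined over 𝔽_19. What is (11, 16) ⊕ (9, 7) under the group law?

(5, 11)

(11, 16) + (9, 7). λ = (7 - 16)/(9 - 11) ≡ 10/17 mod 19. 17⁻¹ ≡ 9 (mod 19) since 17·9 = 153 ≡ 1, so λ ≡ 14.
  x = λ² - 11 - 9 = 196 - 20 ≡ 5; y = λ·(11 - 5) - 16 ≡ 11. → (5, 11)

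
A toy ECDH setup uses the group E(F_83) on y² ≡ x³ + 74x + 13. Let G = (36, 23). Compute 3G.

Repeated addition: build up to 3G.
2G: tangent at (36, 23): λ = (3·36² + 74)/(2·23) ≡ 61/46. 46⁻¹ ≡ 74 (mod 83), so λ ≡ 61·74 ≡ 32.
  x = λ² - 36 - 36 = 1024 - 72 ≡ 39; y = λ·(36 - 39) - 23 ≡ 47. → (39, 47)
3G: (39, 47) + (36, 23). λ = (23 - 47)/(36 - 39) ≡ 59/80 mod 83. 80⁻¹ ≡ 55 (mod 83), so λ ≡ 8.
  x = λ² - 39 - 36 = 64 - 75 ≡ 72; y = λ·(39 - 72) - 47 ≡ 21. → (72, 21)

(72, 21)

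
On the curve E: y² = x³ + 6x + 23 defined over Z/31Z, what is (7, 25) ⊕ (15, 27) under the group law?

(7, 25) + (15, 27). λ = (27 - 25)/(15 - 7) ≡ 2/8 mod 31. 8⁻¹ ≡ 4 (mod 31) since 8·4 = 32 ≡ 1, so λ ≡ 8.
  x = λ² - 7 - 15 = 64 - 22 ≡ 11; y = λ·(7 - 11) - 25 ≡ 5. → (11, 5)

(11, 5)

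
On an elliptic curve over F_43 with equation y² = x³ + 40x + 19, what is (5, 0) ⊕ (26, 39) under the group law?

(33, 34)

(5, 0) + (26, 39). λ = (39 - 0)/(26 - 5) ≡ 39/21 mod 43. 21⁻¹ ≡ 41 (mod 43) since 21·41 = 861 ≡ 1, so λ ≡ 8.
  x = λ² - 5 - 26 = 64 - 31 ≡ 33; y = λ·(5 - 33) - 0 ≡ 34. → (33, 34)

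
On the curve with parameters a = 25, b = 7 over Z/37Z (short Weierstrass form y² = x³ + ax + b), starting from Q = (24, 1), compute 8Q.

Repeated addition: build up to 8Q.
2Q: tangent at (24, 1): λ = (3·24² + 25)/(2·1) ≡ 14/2. 2⁻¹ ≡ 19 (mod 37) since 2·19 = 38 ≡ 1, so λ ≡ 14·19 ≡ 7.
  x = λ² - 24 - 24 = 49 - 48 ≡ 1; y = λ·(24 - 1) - 1 ≡ 12. → (1, 12)
3Q: (1, 12) + (24, 1). λ = (1 - 12)/(24 - 1) ≡ 26/23 mod 37. 23⁻¹ ≡ 29 (mod 37), so λ ≡ 14.
  x = λ² - 1 - 24 = 196 - 25 ≡ 23; y = λ·(1 - 23) - 12 ≡ 13. → (23, 13)
4Q: (23, 13) + (24, 1). λ = (1 - 13)/(24 - 23) ≡ 25/1 mod 37. 1⁻¹ ≡ 1 (mod 37) since 1·1 = 1 ≡ 1, so λ ≡ 25.
  x = λ² - 23 - 24 = 625 - 47 ≡ 23; y = λ·(23 - 23) - 13 ≡ 24. → (23, 24)
5Q: (23, 24) + (24, 1). λ = (1 - 24)/(24 - 23) ≡ 14/1 mod 37. 1⁻¹ ≡ 1 (mod 37), so λ ≡ 14.
  x = λ² - 23 - 24 = 196 - 47 ≡ 1; y = λ·(23 - 1) - 24 ≡ 25. → (1, 25)
6Q: (1, 25) + (24, 1). λ = (1 - 25)/(24 - 1) ≡ 13/23 mod 37. 23⁻¹ ≡ 29 (mod 37), so λ ≡ 7.
  x = λ² - 1 - 24 = 49 - 25 ≡ 24; y = λ·(1 - 24) - 25 ≡ 36. → (24, 36)
7Q: (24, 36) + (24, 1): same x and y₁ ≡ -y₂, so the sum is ∞.
8Q: ∞ + (24, 1) = (24, 1) (identity).

(24, 1)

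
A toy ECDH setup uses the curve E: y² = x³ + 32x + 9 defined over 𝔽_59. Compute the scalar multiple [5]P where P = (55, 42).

(15, 18)

Repeated addition: build up to 5P.
2P: tangent at (55, 42): λ = (3·55² + 32)/(2·42) ≡ 21/25. 25⁻¹ ≡ 26 (mod 59) since 25·26 = 650 ≡ 1, so λ ≡ 21·26 ≡ 15.
  x = λ² - 55 - 55 = 225 - 110 ≡ 56; y = λ·(55 - 56) - 42 ≡ 2. → (56, 2)
3P: (56, 2) + (55, 42). λ = (42 - 2)/(55 - 56) ≡ 40/58 mod 59. 58⁻¹ ≡ 58 (mod 59) since 58·58 = 3364 ≡ 1, so λ ≡ 19.
  x = λ² - 56 - 55 = 361 - 111 ≡ 14; y = λ·(56 - 14) - 2 ≡ 29. → (14, 29)
4P: (14, 29) + (55, 42). λ = (42 - 29)/(55 - 14) ≡ 13/41 mod 59. 41⁻¹ ≡ 36 (mod 59), so λ ≡ 55.
  x = λ² - 14 - 55 = 3025 - 69 ≡ 6; y = λ·(14 - 6) - 29 ≡ 57. → (6, 57)
5P: (6, 57) + (55, 42). λ = (42 - 57)/(55 - 6) ≡ 44/49 mod 59. 49⁻¹ ≡ 53 (mod 59), so λ ≡ 31.
  x = λ² - 6 - 55 = 961 - 61 ≡ 15; y = λ·(6 - 15) - 57 ≡ 18. → (15, 18)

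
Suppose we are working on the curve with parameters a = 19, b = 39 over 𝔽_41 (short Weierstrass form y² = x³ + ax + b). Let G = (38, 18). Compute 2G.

(7, 33)

tangent at (38, 18): λ = (3·38² + 19)/(2·18) ≡ 5/36. 36⁻¹ ≡ 8 (mod 41), so λ ≡ 5·8 ≡ 40.
  x = λ² - 38 - 38 = 1600 - 76 ≡ 7; y = λ·(38 - 7) - 18 ≡ 33. → (7, 33)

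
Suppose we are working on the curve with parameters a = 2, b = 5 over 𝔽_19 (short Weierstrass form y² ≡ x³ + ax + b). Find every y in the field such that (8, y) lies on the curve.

x³ + 2x + 5 = 533 ≡ 1 (mod 19).
Square roots of 1 mod 19: 1 and 18 (since 1² = 1 ≡ 1).

1, 18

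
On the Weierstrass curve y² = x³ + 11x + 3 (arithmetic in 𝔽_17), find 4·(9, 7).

Write G = (9, 7).
Double-and-add on 4 = (100)₂. Start with G = (9, 7) for the leading 1-bit.
double: tangent at (9, 7): λ = (3·9² + 11)/(2·7) ≡ 16/14. 14⁻¹ ≡ 11 (mod 17) since 14·11 = 154 ≡ 1, so λ ≡ 16·11 ≡ 6.
  x = λ² - 9 - 9 = 36 - 18 ≡ 1; y = λ·(9 - 1) - 7 ≡ 7. → (1, 7)
double: tangent at (1, 7): λ = (3·1² + 11)/(2·7) ≡ 14/14. 14⁻¹ ≡ 11 (mod 17) since 14·11 = 154 ≡ 1, so λ ≡ 14·11 ≡ 1.
  x = λ² - 1 - 1 = 1 - 2 ≡ 16; y = λ·(1 - 16) - 7 ≡ 12. → (16, 12)

(16, 12)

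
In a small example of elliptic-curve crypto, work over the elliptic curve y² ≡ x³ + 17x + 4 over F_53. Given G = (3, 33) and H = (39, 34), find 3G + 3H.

First 3G:
Repeated addition: build up to 3G.
2G: tangent at (3, 33): λ = (3·3² + 17)/(2·33) ≡ 44/13. 13⁻¹ ≡ 49 (mod 53) since 13·49 = 637 ≡ 1, so λ ≡ 44·49 ≡ 36.
  x = λ² - 3 - 3 = 1296 - 6 ≡ 18; y = λ·(3 - 18) - 33 ≡ 10. → (18, 10)
3G: (18, 10) + (3, 33). λ = (33 - 10)/(3 - 18) ≡ 23/38 mod 53. 38⁻¹ ≡ 7 (mod 53), so λ ≡ 2.
  x = λ² - 18 - 3 = 4 - 21 ≡ 36; y = λ·(18 - 36) - 10 ≡ 7. → (36, 7)
3G = (36, 7).
Next 3H:
Repeated addition: build up to 3H.
2H: tangent at (39, 34): λ = (3·39² + 17)/(2·34) ≡ 22/15. 15⁻¹ ≡ 46 (mod 53) since 15·46 = 690 ≡ 1, so λ ≡ 22·46 ≡ 5.
  x = λ² - 39 - 39 = 25 - 78 ≡ 0; y = λ·(39 - 0) - 34 ≡ 2. → (0, 2)
3H: (0, 2) + (39, 34). λ = (34 - 2)/(39 - 0) ≡ 32/39 mod 53. 39⁻¹ ≡ 34 (mod 53), so λ ≡ 28.
  x = λ² - 0 - 39 = 784 - 39 ≡ 3; y = λ·(0 - 3) - 2 ≡ 20. → (3, 20)
3H = (3, 20).
Finally 3G + 3H:
(36, 7) + (3, 20). λ = (20 - 7)/(3 - 36) ≡ 13/20 mod 53. 20⁻¹ ≡ 8 (mod 53), so λ ≡ 51.
  x = λ² - 36 - 3 = 2601 - 39 ≡ 18; y = λ·(36 - 18) - 7 ≡ 10. → (18, 10)

(18, 10)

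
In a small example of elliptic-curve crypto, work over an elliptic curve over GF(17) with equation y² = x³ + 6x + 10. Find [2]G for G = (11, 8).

tangent at (11, 8): λ = (3·11² + 6)/(2·8) ≡ 12/16. 16⁻¹ ≡ 16 (mod 17), so λ ≡ 12·16 ≡ 5.
  x = λ² - 11 - 11 = 25 - 22 ≡ 3; y = λ·(11 - 3) - 8 ≡ 15. → (3, 15)

(3, 15)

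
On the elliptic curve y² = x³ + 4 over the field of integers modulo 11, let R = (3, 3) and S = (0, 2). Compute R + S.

(3, 3) + (0, 2). λ = (2 - 3)/(0 - 3) ≡ 10/8 mod 11. 8⁻¹ ≡ 7 (mod 11), so λ ≡ 4.
  x = λ² - 3 - 0 = 16 - 3 ≡ 2; y = λ·(3 - 2) - 3 ≡ 1. → (2, 1)

(2, 1)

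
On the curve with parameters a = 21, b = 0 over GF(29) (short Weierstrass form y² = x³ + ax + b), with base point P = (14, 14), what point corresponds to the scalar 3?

(8, 19)

Repeated addition: build up to 3P.
2P: tangent at (14, 14): λ = (3·14² + 21)/(2·14) ≡ 0/28. 28⁻¹ ≡ 28 (mod 29) since 28·28 = 784 ≡ 1, so λ ≡ 0·28 ≡ 0.
  x = λ² - 14 - 14 = 0 - 28 ≡ 1; y = λ·(14 - 1) - 14 ≡ 15. → (1, 15)
3P: (1, 15) + (14, 14). λ = (14 - 15)/(14 - 1) ≡ 28/13 mod 29. 13⁻¹ ≡ 9 (mod 29) since 13·9 = 117 ≡ 1, so λ ≡ 20.
  x = λ² - 1 - 14 = 400 - 15 ≡ 8; y = λ·(1 - 8) - 15 ≡ 19. → (8, 19)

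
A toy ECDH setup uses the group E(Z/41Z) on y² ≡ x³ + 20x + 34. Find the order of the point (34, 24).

9

2P: tangent at (34, 24): λ = (3·34² + 20)/(2·24) ≡ 3/7. 7⁻¹ ≡ 6 (mod 41), so λ ≡ 3·6 ≡ 18.
  x = λ² - 34 - 34 = 324 - 68 ≡ 10; y = λ·(34 - 10) - 24 ≡ 39. → (10, 39)
3P: (10, 39) + (34, 24). λ = (24 - 39)/(34 - 10) ≡ 26/24 mod 41. 24⁻¹ ≡ 12 (mod 41), so λ ≡ 25.
  x = λ² - 10 - 34 = 625 - 44 ≡ 7; y = λ·(10 - 7) - 39 ≡ 36. → (7, 36)
4P: (7, 36) + (34, 24). λ = (24 - 36)/(34 - 7) ≡ 29/27 mod 41. 27⁻¹ ≡ 38 (mod 41) since 27·38 = 1026 ≡ 1, so λ ≡ 36.
  x = λ² - 7 - 34 = 1296 - 41 ≡ 25; y = λ·(7 - 25) - 36 ≡ 13. → (25, 13)
5P: (25, 13) + (34, 24). λ = (24 - 13)/(34 - 25) ≡ 11/9 mod 41. 9⁻¹ ≡ 32 (mod 41), so λ ≡ 24.
  x = λ² - 25 - 34 = 576 - 59 ≡ 25; y = λ·(25 - 25) - 13 ≡ 28. → (25, 28)
6P: (25, 28) + (34, 24). λ = (24 - 28)/(34 - 25) ≡ 37/9 mod 41. 9⁻¹ ≡ 32 (mod 41) since 9·32 = 288 ≡ 1, so λ ≡ 36.
  x = λ² - 25 - 34 = 1296 - 59 ≡ 7; y = λ·(25 - 7) - 28 ≡ 5. → (7, 5)
7P: (7, 5) + (34, 24). λ = (24 - 5)/(34 - 7) ≡ 19/27 mod 41. 27⁻¹ ≡ 38 (mod 41), so λ ≡ 25.
  x = λ² - 7 - 34 = 625 - 41 ≡ 10; y = λ·(7 - 10) - 5 ≡ 2. → (10, 2)
8P: (10, 2) + (34, 24). λ = (24 - 2)/(34 - 10) ≡ 22/24 mod 41. 24⁻¹ ≡ 12 (mod 41) since 24·12 = 288 ≡ 1, so λ ≡ 18.
  x = λ² - 10 - 34 = 324 - 44 ≡ 34; y = λ·(10 - 34) - 2 ≡ 17. → (34, 17)
9P: (34, 17) + (34, 24): same x and y₁ ≡ -y₂, so the sum is ∞.
9P = ∞, so the order is 9.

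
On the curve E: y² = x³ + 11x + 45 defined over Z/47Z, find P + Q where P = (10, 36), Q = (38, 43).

(10, 36) + (38, 43). λ = (43 - 36)/(38 - 10) ≡ 7/28 mod 47. 28⁻¹ ≡ 42 (mod 47) since 28·42 = 1176 ≡ 1, so λ ≡ 12.
  x = λ² - 10 - 38 = 144 - 48 ≡ 2; y = λ·(10 - 2) - 36 ≡ 13. → (2, 13)

(2, 13)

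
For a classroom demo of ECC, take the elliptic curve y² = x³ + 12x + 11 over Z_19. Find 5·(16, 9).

Write P = (16, 9).
Double-and-add on 5 = (101)₂. Start with P = (16, 9) for the leading 1-bit.
double: tangent at (16, 9): λ = (3·16² + 12)/(2·9) ≡ 1/18. 18⁻¹ ≡ 18 (mod 19) since 18·18 = 324 ≡ 1, so λ ≡ 1·18 ≡ 18.
  x = λ² - 16 - 16 = 324 - 32 ≡ 7; y = λ·(16 - 7) - 9 ≡ 1. → (7, 1)
double: tangent at (7, 1): λ = (3·7² + 12)/(2·1) ≡ 7/2. 2⁻¹ ≡ 10 (mod 19) since 2·10 = 20 ≡ 1, so λ ≡ 7·10 ≡ 13.
  x = λ² - 7 - 7 = 169 - 14 ≡ 3; y = λ·(7 - 3) - 1 ≡ 13. → (3, 13)
add P: (3, 13) + (16, 9). λ = (9 - 13)/(16 - 3) ≡ 15/13 mod 19. 13⁻¹ ≡ 3 (mod 19) since 13·3 = 39 ≡ 1, so λ ≡ 7.
  x = λ² - 3 - 16 = 49 - 19 ≡ 11; y = λ·(3 - 11) - 13 ≡ 7. → (11, 7)

(11, 7)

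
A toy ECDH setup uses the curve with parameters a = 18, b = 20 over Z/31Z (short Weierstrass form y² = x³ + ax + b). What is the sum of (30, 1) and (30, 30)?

O

The two points share x = 30 and their y-coordinates satisfy 1 + 30 ≡ 0 (mod 31), so they are inverses. Their sum is the point at infinity.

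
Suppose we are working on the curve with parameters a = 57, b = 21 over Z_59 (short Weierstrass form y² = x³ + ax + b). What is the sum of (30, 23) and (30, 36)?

The two points share x = 30 and their y-coordinates satisfy 23 + 36 ≡ 0 (mod 59), so they are inverses. Their sum is 𝒪.

O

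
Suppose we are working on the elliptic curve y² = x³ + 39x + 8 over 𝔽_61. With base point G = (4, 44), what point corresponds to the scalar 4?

(33, 49)

Repeated addition: build up to 4G.
2G: tangent at (4, 44): λ = (3·4² + 39)/(2·44) ≡ 26/27. 27⁻¹ ≡ 52 (mod 61), so λ ≡ 26·52 ≡ 10.
  x = λ² - 4 - 4 = 100 - 8 ≡ 31; y = λ·(4 - 31) - 44 ≡ 52. → (31, 52)
3G: (31, 52) + (4, 44). λ = (44 - 52)/(4 - 31) ≡ 53/34 mod 61. 34⁻¹ ≡ 9 (mod 61) since 34·9 = 306 ≡ 1, so λ ≡ 50.
  x = λ² - 31 - 4 = 2500 - 35 ≡ 25; y = λ·(31 - 25) - 52 ≡ 4. → (25, 4)
4G: (25, 4) + (4, 44). λ = (44 - 4)/(4 - 25) ≡ 40/40 mod 61. 40⁻¹ ≡ 29 (mod 61) since 40·29 = 1160 ≡ 1, so λ ≡ 1.
  x = λ² - 25 - 4 = 1 - 29 ≡ 33; y = λ·(25 - 33) - 4 ≡ 49. → (33, 49)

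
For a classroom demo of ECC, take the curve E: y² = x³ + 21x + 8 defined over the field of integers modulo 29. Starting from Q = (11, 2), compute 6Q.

(11, 27)

Double-and-add on 6 = (110)₂. Start with Q = (11, 2) for the leading 1-bit.
double: tangent at (11, 2): λ = (3·11² + 21)/(2·2) ≡ 7/4. 4⁻¹ ≡ 22 (mod 29), so λ ≡ 7·22 ≡ 9.
  x = λ² - 11 - 11 = 81 - 22 ≡ 1; y = λ·(11 - 1) - 2 ≡ 1. → (1, 1)
add Q: (1, 1) + (11, 2). λ = (2 - 1)/(11 - 1) ≡ 1/10 mod 29. 10⁻¹ ≡ 3 (mod 29) since 10·3 = 30 ≡ 1, so λ ≡ 3.
  x = λ² - 1 - 11 = 9 - 12 ≡ 26; y = λ·(1 - 26) - 1 ≡ 11. → (26, 11)
double: tangent at (26, 11): λ = (3·26² + 21)/(2·11) ≡ 19/22. 22⁻¹ ≡ 4 (mod 29), so λ ≡ 19·4 ≡ 18.
  x = λ² - 26 - 26 = 324 - 52 ≡ 11; y = λ·(26 - 11) - 11 ≡ 27. → (11, 27)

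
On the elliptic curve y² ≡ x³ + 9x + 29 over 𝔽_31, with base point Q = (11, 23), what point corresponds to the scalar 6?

(14, 4)

Double-and-add on 6 = (110)₂. Start with Q = (11, 23) for the leading 1-bit.
double: tangent at (11, 23): λ = (3·11² + 9)/(2·23) ≡ 0/15. 15⁻¹ ≡ 29 (mod 31), so λ ≡ 0·29 ≡ 0.
  x = λ² - 11 - 11 = 0 - 22 ≡ 9; y = λ·(11 - 9) - 23 ≡ 8. → (9, 8)
add Q: (9, 8) + (11, 23). λ = (23 - 8)/(11 - 9) ≡ 15/2 mod 31. 2⁻¹ ≡ 16 (mod 31) since 2·16 = 32 ≡ 1, so λ ≡ 23.
  x = λ² - 9 - 11 = 529 - 20 ≡ 13; y = λ·(9 - 13) - 8 ≡ 24. → (13, 24)
double: tangent at (13, 24): λ = (3·13² + 9)/(2·24) ≡ 20/17. 17⁻¹ ≡ 11 (mod 31), so λ ≡ 20·11 ≡ 3.
  x = λ² - 13 - 13 = 9 - 26 ≡ 14; y = λ·(13 - 14) - 24 ≡ 4. → (14, 4)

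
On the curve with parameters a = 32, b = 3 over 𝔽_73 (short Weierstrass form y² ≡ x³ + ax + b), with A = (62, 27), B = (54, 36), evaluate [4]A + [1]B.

(55, 47)

First 4A:
Repeated addition: build up to 4A.
2A: tangent at (62, 27): λ = (3·62² + 32)/(2·27) ≡ 30/54. 54⁻¹ ≡ 23 (mod 73), so λ ≡ 30·23 ≡ 33.
  x = λ² - 62 - 62 = 1089 - 124 ≡ 16; y = λ·(62 - 16) - 27 ≡ 31. → (16, 31)
3A: (16, 31) + (62, 27). λ = (27 - 31)/(62 - 16) ≡ 69/46 mod 73. 46⁻¹ ≡ 27 (mod 73), so λ ≡ 38.
  x = λ² - 16 - 62 = 1444 - 78 ≡ 52; y = λ·(16 - 52) - 31 ≡ 61. → (52, 61)
4A: (52, 61) + (62, 27). λ = (27 - 61)/(62 - 52) ≡ 39/10 mod 73. 10⁻¹ ≡ 22 (mod 73), so λ ≡ 55.
  x = λ² - 52 - 62 = 3025 - 114 ≡ 64; y = λ·(52 - 64) - 61 ≡ 9. → (64, 9)
4A = (64, 9).
Finally 4A + B:
(64, 9) + (54, 36). λ = (36 - 9)/(54 - 64) ≡ 27/63 mod 73. 63⁻¹ ≡ 51 (mod 73) since 63·51 = 3213 ≡ 1, so λ ≡ 63.
  x = λ² - 64 - 54 = 3969 - 118 ≡ 55; y = λ·(64 - 55) - 9 ≡ 47. → (55, 47)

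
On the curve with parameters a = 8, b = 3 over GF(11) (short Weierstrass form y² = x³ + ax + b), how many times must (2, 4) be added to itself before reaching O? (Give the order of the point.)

2P: tangent at (2, 4): λ = (3·2² + 8)/(2·4) ≡ 9/8. 8⁻¹ ≡ 7 (mod 11) since 8·7 = 56 ≡ 1, so λ ≡ 9·7 ≡ 8.
  x = λ² - 2 - 2 = 64 - 4 ≡ 5; y = λ·(2 - 5) - 4 ≡ 5. → (5, 5)
3P: (5, 5) + (2, 4). λ = (4 - 5)/(2 - 5) ≡ 10/8 mod 11. 8⁻¹ ≡ 7 (mod 11), so λ ≡ 4.
  x = λ² - 5 - 2 = 16 - 7 ≡ 9; y = λ·(5 - 9) - 5 ≡ 1. → (9, 1)
4P: (9, 1) + (2, 4). λ = (4 - 1)/(2 - 9) ≡ 3/4 mod 11. 4⁻¹ ≡ 3 (mod 11), so λ ≡ 9.
  x = λ² - 9 - 2 = 81 - 11 ≡ 4; y = λ·(9 - 4) - 1 ≡ 0. → (4, 0)
5P: (4, 0) + (2, 4). λ = (4 - 0)/(2 - 4) ≡ 4/9 mod 11. 9⁻¹ ≡ 5 (mod 11), so λ ≡ 9.
  x = λ² - 4 - 2 = 81 - 6 ≡ 9; y = λ·(4 - 9) - 0 ≡ 10. → (9, 10)
6P: (9, 10) + (2, 4). λ = (4 - 10)/(2 - 9) ≡ 5/4 mod 11. 4⁻¹ ≡ 3 (mod 11) since 4·3 = 12 ≡ 1, so λ ≡ 4.
  x = λ² - 9 - 2 = 16 - 11 ≡ 5; y = λ·(9 - 5) - 10 ≡ 6. → (5, 6)
7P: (5, 6) + (2, 4). λ = (4 - 6)/(2 - 5) ≡ 9/8 mod 11. 8⁻¹ ≡ 7 (mod 11), so λ ≡ 8.
  x = λ² - 5 - 2 = 64 - 7 ≡ 2; y = λ·(5 - 2) - 6 ≡ 7. → (2, 7)
8P: (2, 7) + (2, 4): same x and y₁ ≡ -y₂, so the sum is O.
8P = O, so the order is 8.

8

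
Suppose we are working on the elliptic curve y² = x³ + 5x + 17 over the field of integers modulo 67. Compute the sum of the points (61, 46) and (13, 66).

(61, 46) + (13, 66). λ = (66 - 46)/(13 - 61) ≡ 20/19 mod 67. 19⁻¹ ≡ 60 (mod 67), so λ ≡ 61.
  x = λ² - 61 - 13 = 3721 - 74 ≡ 29; y = λ·(61 - 29) - 46 ≡ 30. → (29, 30)

(29, 30)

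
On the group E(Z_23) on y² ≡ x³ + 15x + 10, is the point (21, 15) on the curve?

yes

y² = 15² ≡ 18; x³ + 15x + 10 = 9586 ≡ 18 (mod 23). 18 = 18.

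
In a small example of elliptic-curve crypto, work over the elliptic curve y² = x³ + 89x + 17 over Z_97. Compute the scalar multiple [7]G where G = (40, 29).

Double-and-add on 7 = (111)₂. Start with G = (40, 29) for the leading 1-bit.
double: tangent at (40, 29): λ = (3·40² + 89)/(2·29) ≡ 39/58. 58⁻¹ ≡ 92 (mod 97), so λ ≡ 39·92 ≡ 96.
  x = λ² - 40 - 40 = 9216 - 80 ≡ 18; y = λ·(40 - 18) - 29 ≡ 46. → (18, 46)
add G: (18, 46) + (40, 29). λ = (29 - 46)/(40 - 18) ≡ 80/22 mod 97. 22⁻¹ ≡ 75 (mod 97) since 22·75 = 1650 ≡ 1, so λ ≡ 83.
  x = λ² - 18 - 40 = 6889 - 58 ≡ 41; y = λ·(18 - 41) - 46 ≡ 82. → (41, 82)
double: tangent at (41, 82): λ = (3·41² + 89)/(2·82) ≡ 88/67. 67⁻¹ ≡ 42 (mod 97), so λ ≡ 88·42 ≡ 10.
  x = λ² - 41 - 41 = 100 - 82 ≡ 18; y = λ·(41 - 18) - 82 ≡ 51. → (18, 51)
add G: (18, 51) + (40, 29). λ = (29 - 51)/(40 - 18) ≡ 75/22 mod 97. 22⁻¹ ≡ 75 (mod 97) since 22·75 = 1650 ≡ 1, so λ ≡ 96.
  x = λ² - 18 - 40 = 9216 - 58 ≡ 40; y = λ·(18 - 40) - 51 ≡ 68. → (40, 68)

(40, 68)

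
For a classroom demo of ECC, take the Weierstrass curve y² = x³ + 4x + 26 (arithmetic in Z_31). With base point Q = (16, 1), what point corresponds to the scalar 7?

(18, 3)

Double-and-add on 7 = (111)₂. Start with Q = (16, 1) for the leading 1-bit.
double: tangent at (16, 1): λ = (3·16² + 4)/(2·1) ≡ 28/2. 2⁻¹ ≡ 16 (mod 31), so λ ≡ 28·16 ≡ 14.
  x = λ² - 16 - 16 = 196 - 32 ≡ 9; y = λ·(16 - 9) - 1 ≡ 4. → (9, 4)
add Q: (9, 4) + (16, 1). λ = (1 - 4)/(16 - 9) ≡ 28/7 mod 31. 7⁻¹ ≡ 9 (mod 31), so λ ≡ 4.
  x = λ² - 9 - 16 = 16 - 25 ≡ 22; y = λ·(9 - 22) - 4 ≡ 6. → (22, 6)
double: tangent at (22, 6): λ = (3·22² + 4)/(2·6) ≡ 30/12. 12⁻¹ ≡ 13 (mod 31), so λ ≡ 30·13 ≡ 18.
  x = λ² - 22 - 22 = 324 - 44 ≡ 1; y = λ·(22 - 1) - 6 ≡ 0. → (1, 0)
add Q: (1, 0) + (16, 1). λ = (1 - 0)/(16 - 1) ≡ 1/15 mod 31. 15⁻¹ ≡ 29 (mod 31), so λ ≡ 29.
  x = λ² - 1 - 16 = 841 - 17 ≡ 18; y = λ·(1 - 18) - 0 ≡ 3. → (18, 3)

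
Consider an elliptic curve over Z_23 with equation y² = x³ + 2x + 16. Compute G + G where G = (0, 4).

tangent at (0, 4): λ = (3·0² + 2)/(2·4) ≡ 2/8. 8⁻¹ ≡ 3 (mod 23) since 8·3 = 24 ≡ 1, so λ ≡ 2·3 ≡ 6.
  x = λ² - 0 - 0 = 36 - 0 ≡ 13; y = λ·(0 - 13) - 4 ≡ 10. → (13, 10)

(13, 10)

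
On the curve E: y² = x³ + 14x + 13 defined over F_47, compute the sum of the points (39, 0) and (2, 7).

(39, 0) + (2, 7). λ = (7 - 0)/(2 - 39) ≡ 7/10 mod 47. 10⁻¹ ≡ 33 (mod 47), so λ ≡ 43.
  x = λ² - 39 - 2 = 1849 - 41 ≡ 22; y = λ·(39 - 22) - 0 ≡ 26. → (22, 26)

(22, 26)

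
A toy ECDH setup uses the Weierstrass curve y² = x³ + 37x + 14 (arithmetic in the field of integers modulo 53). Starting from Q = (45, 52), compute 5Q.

Repeated addition: build up to 5Q.
2Q: tangent at (45, 52): λ = (3·45² + 37)/(2·52) ≡ 17/51. 51⁻¹ ≡ 26 (mod 53) since 51·26 = 1326 ≡ 1, so λ ≡ 17·26 ≡ 18.
  x = λ² - 45 - 45 = 324 - 90 ≡ 22; y = λ·(45 - 22) - 52 ≡ 44. → (22, 44)
3Q: (22, 44) + (45, 52). λ = (52 - 44)/(45 - 22) ≡ 8/23 mod 53. 23⁻¹ ≡ 30 (mod 53) since 23·30 = 690 ≡ 1, so λ ≡ 28.
  x = λ² - 22 - 45 = 784 - 67 ≡ 28; y = λ·(22 - 28) - 44 ≡ 0. → (28, 0)
4Q: (28, 0) + (45, 52). λ = (52 - 0)/(45 - 28) ≡ 52/17 mod 53. 17⁻¹ ≡ 25 (mod 53), so λ ≡ 28.
  x = λ² - 28 - 45 = 784 - 73 ≡ 22; y = λ·(28 - 22) - 0 ≡ 9. → (22, 9)
5Q: (22, 9) + (45, 52). λ = (52 - 9)/(45 - 22) ≡ 43/23 mod 53. 23⁻¹ ≡ 30 (mod 53), so λ ≡ 18.
  x = λ² - 22 - 45 = 324 - 67 ≡ 45; y = λ·(22 - 45) - 9 ≡ 1. → (45, 1)

(45, 1)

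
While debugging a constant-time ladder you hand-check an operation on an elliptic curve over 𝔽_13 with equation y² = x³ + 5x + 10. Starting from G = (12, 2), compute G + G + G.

Repeated addition: build up to 3G.
2G: tangent at (12, 2): λ = (3·12² + 5)/(2·2) ≡ 8/4. 4⁻¹ ≡ 10 (mod 13), so λ ≡ 8·10 ≡ 2.
  x = λ² - 12 - 12 = 4 - 24 ≡ 6; y = λ·(12 - 6) - 2 ≡ 10. → (6, 10)
3G: (6, 10) + (12, 2). λ = (2 - 10)/(12 - 6) ≡ 5/6 mod 13. 6⁻¹ ≡ 11 (mod 13), so λ ≡ 3.
  x = λ² - 6 - 12 = 9 - 18 ≡ 4; y = λ·(6 - 4) - 10 ≡ 9. → (4, 9)

(4, 9)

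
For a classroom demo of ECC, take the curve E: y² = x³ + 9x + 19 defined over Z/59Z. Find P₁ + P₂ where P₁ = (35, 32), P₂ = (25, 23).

(24, 31)

(35, 32) + (25, 23). λ = (23 - 32)/(25 - 35) ≡ 50/49 mod 59. 49⁻¹ ≡ 53 (mod 59), so λ ≡ 54.
  x = λ² - 35 - 25 = 2916 - 60 ≡ 24; y = λ·(35 - 24) - 32 ≡ 31. → (24, 31)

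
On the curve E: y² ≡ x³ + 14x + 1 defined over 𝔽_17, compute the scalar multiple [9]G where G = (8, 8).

Double-and-add on 9 = (1001)₂. Start with G = (8, 8) for the leading 1-bit.
double: tangent at (8, 8): λ = (3·8² + 14)/(2·8) ≡ 2/16. 16⁻¹ ≡ 16 (mod 17), so λ ≡ 2·16 ≡ 15.
  x = λ² - 8 - 8 = 225 - 16 ≡ 5; y = λ·(8 - 5) - 8 ≡ 3. → (5, 3)
double: tangent at (5, 3): λ = (3·5² + 14)/(2·3) ≡ 4/6. 6⁻¹ ≡ 3 (mod 17) since 6·3 = 18 ≡ 1, so λ ≡ 4·3 ≡ 12.
  x = λ² - 5 - 5 = 144 - 10 ≡ 15; y = λ·(5 - 15) - 3 ≡ 13. → (15, 13)
double: tangent at (15, 13): λ = (3·15² + 14)/(2·13) ≡ 9/9. 9⁻¹ ≡ 2 (mod 17), so λ ≡ 9·2 ≡ 1.
  x = λ² - 15 - 15 = 1 - 30 ≡ 5; y = λ·(15 - 5) - 13 ≡ 14. → (5, 14)
add G: (5, 14) + (8, 8). λ = (8 - 14)/(8 - 5) ≡ 11/3 mod 17. 3⁻¹ ≡ 6 (mod 17), so λ ≡ 15.
  x = λ² - 5 - 8 = 225 - 13 ≡ 8; y = λ·(5 - 8) - 14 ≡ 9. → (8, 9)

(8, 9)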